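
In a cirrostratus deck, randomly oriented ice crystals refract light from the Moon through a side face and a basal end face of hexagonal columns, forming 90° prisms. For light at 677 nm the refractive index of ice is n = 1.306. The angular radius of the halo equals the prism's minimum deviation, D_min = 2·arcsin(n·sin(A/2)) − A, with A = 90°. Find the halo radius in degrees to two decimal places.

44.88°

n·sin(A/2) = 1.306 × sin 45° = 1.306 × 0.7071 = 0.9235.
D_min = 2·arcsin(0.9235) − 90° = 2 × 67.440° − 90° = 44.881°.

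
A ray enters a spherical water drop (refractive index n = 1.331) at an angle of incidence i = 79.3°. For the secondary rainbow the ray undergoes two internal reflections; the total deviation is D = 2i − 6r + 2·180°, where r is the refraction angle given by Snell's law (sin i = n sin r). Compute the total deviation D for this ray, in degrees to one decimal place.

233.1°

sin r = sin 79.3° / 1.331 = 0.9826/1.331 = 0.7383; r = 47.58°.
D = 2·79.3° − 6·47.58° + 2·180° = 158.60° − 285.50° + 360° = 233.10°.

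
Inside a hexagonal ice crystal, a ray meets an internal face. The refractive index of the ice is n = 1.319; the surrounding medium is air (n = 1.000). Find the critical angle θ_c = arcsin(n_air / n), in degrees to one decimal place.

sin θ_c = n_air / n = 1.000 / 1.319 = 0.7582.
θ_c = arcsin(0.7582) = 49.30°.

49.3°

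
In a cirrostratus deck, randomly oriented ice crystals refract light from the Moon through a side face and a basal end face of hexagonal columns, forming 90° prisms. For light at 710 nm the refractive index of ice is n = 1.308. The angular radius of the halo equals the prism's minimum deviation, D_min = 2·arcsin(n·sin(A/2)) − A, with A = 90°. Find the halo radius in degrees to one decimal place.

45.3°

n·sin(A/2) = 1.308 × sin 45° = 1.308 × 0.7071 = 0.9249.
D_min = 2·arcsin(0.9249) − 90° = 2 × 67.653° − 90° = 45.305°.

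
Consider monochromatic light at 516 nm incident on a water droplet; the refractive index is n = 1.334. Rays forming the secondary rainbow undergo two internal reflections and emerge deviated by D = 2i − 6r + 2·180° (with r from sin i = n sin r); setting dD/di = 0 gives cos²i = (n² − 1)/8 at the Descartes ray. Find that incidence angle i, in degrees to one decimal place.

71.8°

cos²i = (1.334² − 1)/8 = (1.77956 − 1)/8 = 0.09744.
cos i = 0.31216, so i = 71.810°.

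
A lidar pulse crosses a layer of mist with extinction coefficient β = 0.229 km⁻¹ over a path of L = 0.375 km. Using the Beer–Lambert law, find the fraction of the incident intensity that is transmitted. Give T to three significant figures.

τ = β·L = 0.229 × 0.375 = 0.0859.
T = exp(−0.0859) = 0.9177.

0.918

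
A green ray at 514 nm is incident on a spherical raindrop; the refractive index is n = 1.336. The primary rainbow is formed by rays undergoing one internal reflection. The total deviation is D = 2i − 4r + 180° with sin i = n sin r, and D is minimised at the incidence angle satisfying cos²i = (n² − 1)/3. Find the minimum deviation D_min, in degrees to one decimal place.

138.4°

cos²i = (1.78490 − 1)/3 = 0.26163; i = arccos(0.51150) = 59.236°.
sin r = sin 59.236°/1.336 = 0.64318; r = 40.029°.
D_min = 2·59.236° − 4·40.029° + 180° = 138.356°.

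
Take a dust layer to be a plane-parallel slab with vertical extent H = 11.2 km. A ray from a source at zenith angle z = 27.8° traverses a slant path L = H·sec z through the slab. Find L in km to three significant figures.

sec z = 1/cos 27.8° = 1.1305.
L = 11.2 × 1.1305 = 12.661 km.

12.7 km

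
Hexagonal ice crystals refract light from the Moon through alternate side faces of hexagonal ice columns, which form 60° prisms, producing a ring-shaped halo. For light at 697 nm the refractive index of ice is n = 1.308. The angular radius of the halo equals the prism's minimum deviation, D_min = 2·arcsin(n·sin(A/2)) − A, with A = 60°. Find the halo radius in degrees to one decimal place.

21.7°

n·sin(A/2) = 1.308 × sin 30° = 1.308 × 0.5000 = 0.6540.
D_min = 2·arcsin(0.6540) − 60° = 2 × 40.844° − 60° = 21.688°.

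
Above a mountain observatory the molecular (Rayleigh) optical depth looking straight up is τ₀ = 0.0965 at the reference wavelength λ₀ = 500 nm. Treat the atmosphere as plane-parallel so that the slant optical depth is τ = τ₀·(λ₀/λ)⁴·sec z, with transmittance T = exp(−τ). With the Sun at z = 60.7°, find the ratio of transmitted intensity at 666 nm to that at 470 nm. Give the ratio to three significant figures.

1.21

Airmass: sec 60.7° = 2.0434.
τ(666 nm) = 0.0965 × (500/666)⁴ × 2.0434 = 0.0965 × 0.3177 × 2.0434 = 0.0626.
τ(470 nm) = 0.0965 × (500/470)⁴ × 2.0434 = 0.0965 × 1.2808 × 2.0434 = 0.2526.
T(666)/T(470) = exp(τ_B − τ_A) = exp(0.1899) = 1.2092.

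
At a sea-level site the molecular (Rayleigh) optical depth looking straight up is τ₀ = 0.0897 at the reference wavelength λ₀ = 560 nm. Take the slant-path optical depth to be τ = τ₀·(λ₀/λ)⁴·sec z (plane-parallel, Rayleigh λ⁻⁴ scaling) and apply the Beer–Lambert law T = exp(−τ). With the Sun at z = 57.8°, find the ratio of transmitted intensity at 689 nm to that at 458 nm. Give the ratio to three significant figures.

Airmass: sec 57.8° = 1.8766.
τ(689 nm) = 0.0897 × (560/689)⁴ × 1.8766 = 0.0897 × 0.4364 × 1.8766 = 0.0735.
τ(458 nm) = 0.0897 × (560/458)⁴ × 1.8766 = 0.0897 × 2.2351 × 1.8766 = 0.3762.
T(689)/T(458) = exp(τ_B − τ_A) = exp(0.3028) = 1.3536.

1.35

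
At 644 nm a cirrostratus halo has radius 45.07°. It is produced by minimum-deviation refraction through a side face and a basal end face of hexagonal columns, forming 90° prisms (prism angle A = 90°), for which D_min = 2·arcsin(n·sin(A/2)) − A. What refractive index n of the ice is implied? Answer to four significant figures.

Rearranging: n = sin((D_min + A)/2) / sin(A/2).
(D_min + A)/2 = (45.07° + 90°)/2 = 67.535°.
n = sin 67.535° / sin 45° = 0.9241 / 0.7071 = 1.3069.

1.307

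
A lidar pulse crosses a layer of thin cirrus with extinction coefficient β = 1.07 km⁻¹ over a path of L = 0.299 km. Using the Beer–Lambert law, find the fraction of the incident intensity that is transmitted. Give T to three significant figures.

0.726

τ = β·L = 1.07 × 0.299 = 0.3199.
T = exp(−0.3199) = 0.7262.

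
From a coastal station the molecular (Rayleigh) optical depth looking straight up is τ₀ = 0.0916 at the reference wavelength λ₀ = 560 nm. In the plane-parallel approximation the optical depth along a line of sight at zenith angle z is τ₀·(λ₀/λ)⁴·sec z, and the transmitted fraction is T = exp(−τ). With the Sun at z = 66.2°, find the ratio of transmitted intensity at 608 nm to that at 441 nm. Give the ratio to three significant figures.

Airmass: sec 66.2° = 2.4780.
τ(608 nm) = 0.0916 × (560/608)⁴ × 2.4780 = 0.0916 × 0.7197 × 2.4780 = 0.1634.
τ(441 nm) = 0.0916 × (560/441)⁴ × 2.4780 = 0.0916 × 2.6001 × 2.4780 = 0.5902.
T(608)/T(441) = exp(τ_B − τ_A) = exp(0.4268) = 1.5324.

1.53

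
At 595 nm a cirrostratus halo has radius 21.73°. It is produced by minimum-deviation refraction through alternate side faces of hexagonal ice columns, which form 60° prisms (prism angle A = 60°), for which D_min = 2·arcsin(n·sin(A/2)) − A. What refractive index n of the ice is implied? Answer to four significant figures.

Rearranging: n = sin((D_min + A)/2) / sin(A/2).
(D_min + A)/2 = (21.73° + 60°)/2 = 40.865°.
n = sin 40.865° / sin 30° = 0.6543 / 0.5000 = 1.3086.

1.309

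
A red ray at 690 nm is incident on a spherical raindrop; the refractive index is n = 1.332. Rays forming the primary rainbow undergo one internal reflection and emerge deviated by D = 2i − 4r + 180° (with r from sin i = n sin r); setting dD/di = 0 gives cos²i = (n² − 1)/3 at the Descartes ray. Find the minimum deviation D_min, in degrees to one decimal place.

cos²i = (1.77422 − 1)/3 = 0.25807; i = arccos(0.50801) = 59.469°.
sin r = sin 59.469°/1.332 = 0.64666; r = 40.290°.
D_min = 2·59.469° − 4·40.290° + 180° = 137.776°.

137.8°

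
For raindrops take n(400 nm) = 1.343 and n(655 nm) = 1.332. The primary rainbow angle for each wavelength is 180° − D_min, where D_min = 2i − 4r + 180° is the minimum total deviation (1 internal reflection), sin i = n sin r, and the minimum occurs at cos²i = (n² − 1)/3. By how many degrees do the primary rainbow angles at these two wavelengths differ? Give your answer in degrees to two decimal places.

1.58°

At 400 nm (n = 1.343): cos²i = 0.26788 → i = 58.830°, r = 39.577°, D_min = 139.354°, rainbow angle = 40.646°.
At 655 nm (n = 1.332): cos²i = 0.25807 → i = 59.469°, r = 40.290°, D_min = 137.776°, rainbow angle = 42.224°.
Angular width = |40.646° − 42.224°| = 1.578°.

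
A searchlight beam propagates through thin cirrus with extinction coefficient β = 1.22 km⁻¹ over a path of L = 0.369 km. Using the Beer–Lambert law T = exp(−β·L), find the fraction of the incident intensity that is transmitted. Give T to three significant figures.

0.638

τ = β·L = 1.22 × 0.369 = 0.4502.
T = exp(−0.4502) = 0.6375.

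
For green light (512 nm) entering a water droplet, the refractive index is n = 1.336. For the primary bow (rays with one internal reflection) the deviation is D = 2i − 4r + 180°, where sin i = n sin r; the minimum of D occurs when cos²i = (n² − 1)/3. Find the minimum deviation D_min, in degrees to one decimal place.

138.4°

cos²i = (1.78490 − 1)/3 = 0.26163; i = arccos(0.51150) = 59.236°.
sin r = sin 59.236°/1.336 = 0.64318; r = 40.029°.
D_min = 2·59.236° − 4·40.029° + 180° = 138.356°.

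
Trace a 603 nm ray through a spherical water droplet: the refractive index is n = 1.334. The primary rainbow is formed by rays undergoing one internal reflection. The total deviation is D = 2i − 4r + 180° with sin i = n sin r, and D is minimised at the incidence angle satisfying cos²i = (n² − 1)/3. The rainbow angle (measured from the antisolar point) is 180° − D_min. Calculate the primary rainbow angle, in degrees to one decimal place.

cos²i = (1.77956 − 1)/3 = 0.25985; i = arccos(0.50976) = 59.352°.
sin r = sin 59.352°/1.334 = 0.64492; r = 40.159°.
D_min = 2·59.352° − 4·40.159° + 180° = 138.067°.
Rainbow angle = 180° − D_min = 41.933°.

41.9°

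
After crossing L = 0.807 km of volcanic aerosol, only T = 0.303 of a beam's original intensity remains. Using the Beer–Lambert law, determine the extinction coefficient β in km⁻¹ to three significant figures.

Beer–Lambert: T = exp(−βL) ⇒ β = −ln(T)/L = −ln(0.303)/0.807 = 1.1940/0.807 = 1.48 km⁻¹.

1.48 km⁻¹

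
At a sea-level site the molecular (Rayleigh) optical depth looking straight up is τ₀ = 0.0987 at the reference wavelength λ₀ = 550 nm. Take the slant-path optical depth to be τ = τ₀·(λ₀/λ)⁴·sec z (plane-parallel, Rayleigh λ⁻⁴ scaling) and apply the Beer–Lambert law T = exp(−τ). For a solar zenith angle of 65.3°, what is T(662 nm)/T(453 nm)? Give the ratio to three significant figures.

Airmass: sec 65.3° = 2.3931.
τ(662 nm) = 0.0987 × (550/662)⁴ × 2.3931 = 0.0987 × 0.4765 × 2.3931 = 0.1125.
τ(453 nm) = 0.0987 × (550/453)⁴ × 2.3931 = 0.0987 × 2.1730 × 2.3931 = 0.5133.
T(662)/T(453) = exp(τ_B − τ_A) = exp(0.4007) = 1.4929.

1.49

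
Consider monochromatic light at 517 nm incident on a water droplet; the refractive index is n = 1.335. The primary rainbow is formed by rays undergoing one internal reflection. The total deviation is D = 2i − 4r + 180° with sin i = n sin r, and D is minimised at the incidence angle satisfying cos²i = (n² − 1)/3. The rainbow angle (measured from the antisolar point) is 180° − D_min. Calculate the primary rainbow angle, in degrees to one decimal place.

41.8°

cos²i = (1.78222 − 1)/3 = 0.26074; i = arccos(0.51063) = 59.294°.
sin r = sin 59.294°/1.335 = 0.64405; r = 40.094°.
D_min = 2·59.294° − 4·40.094° + 180° = 138.212°.
Rainbow angle = 180° − D_min = 41.788°.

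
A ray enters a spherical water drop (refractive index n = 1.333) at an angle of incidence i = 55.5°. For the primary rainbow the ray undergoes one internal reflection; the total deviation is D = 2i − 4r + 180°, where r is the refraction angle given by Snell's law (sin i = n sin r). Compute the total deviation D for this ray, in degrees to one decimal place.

138.2°

sin r = sin 55.5° / 1.333 = 0.8241/1.333 = 0.6182; r = 38.19°.
D = 2·55.5° − 4·38.19° + 180° = 111.00° − 152.75° + 180° = 138.25°.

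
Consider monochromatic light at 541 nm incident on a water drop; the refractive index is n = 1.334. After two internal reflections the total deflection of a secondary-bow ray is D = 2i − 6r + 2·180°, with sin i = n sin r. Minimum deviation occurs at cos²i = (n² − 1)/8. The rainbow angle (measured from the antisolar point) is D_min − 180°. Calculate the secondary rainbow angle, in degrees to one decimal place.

cos²i = (1.77956 − 1)/8 = 0.09744; i = arccos(0.31216) = 71.810°.
sin r = sin 71.810°/1.334 = 0.71217; r = 45.411°.
D_min = 2·71.810° − 6·45.411° + 360° = 231.153°.
Rainbow angle = D_min − 180° = 51.153°.

51.2°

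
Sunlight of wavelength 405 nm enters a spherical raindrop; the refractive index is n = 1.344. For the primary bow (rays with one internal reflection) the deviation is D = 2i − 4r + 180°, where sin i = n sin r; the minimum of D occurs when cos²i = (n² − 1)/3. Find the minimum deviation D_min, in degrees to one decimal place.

cos²i = (1.80634 − 1)/3 = 0.26878; i = arccos(0.51844) = 58.772°.
sin r = sin 58.772°/1.344 = 0.63625; r = 39.512°.
D_min = 2·58.772° − 4·39.512° + 180° = 139.495°.

139.5°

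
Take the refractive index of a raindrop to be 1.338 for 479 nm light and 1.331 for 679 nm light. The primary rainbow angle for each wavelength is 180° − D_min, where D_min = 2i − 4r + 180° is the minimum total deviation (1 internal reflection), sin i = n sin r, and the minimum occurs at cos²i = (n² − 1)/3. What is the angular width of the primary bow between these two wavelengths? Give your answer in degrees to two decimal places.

1.01°

At 479 nm (n = 1.338): cos²i = 0.26341 → i = 59.120°, r = 39.899°, D_min = 138.643°, rainbow angle = 41.357°.
At 679 nm (n = 1.331): cos²i = 0.25719 → i = 59.527°, r = 40.356°, D_min = 137.630°, rainbow angle = 42.370°.
Angular width = |41.357° − 42.370°| = 1.013°.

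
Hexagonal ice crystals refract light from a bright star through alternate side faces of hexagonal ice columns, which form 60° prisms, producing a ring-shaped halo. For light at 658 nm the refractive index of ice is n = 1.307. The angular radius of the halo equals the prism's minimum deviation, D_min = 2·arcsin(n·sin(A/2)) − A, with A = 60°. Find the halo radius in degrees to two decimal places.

21.61°

n·sin(A/2) = 1.307 × sin 30° = 1.307 × 0.5000 = 0.6535.
D_min = 2·arcsin(0.6535) − 60° = 2 × 40.806° − 60° = 21.612°.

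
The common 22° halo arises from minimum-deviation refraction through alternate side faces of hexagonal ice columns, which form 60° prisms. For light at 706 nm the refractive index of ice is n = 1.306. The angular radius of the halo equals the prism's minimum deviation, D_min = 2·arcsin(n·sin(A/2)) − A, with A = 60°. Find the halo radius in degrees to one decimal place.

n·sin(A/2) = 1.306 × sin 30° = 1.306 × 0.5000 = 0.6530.
D_min = 2·arcsin(0.6530) − 60° = 2 × 40.768° − 60° = 21.536°.

21.5°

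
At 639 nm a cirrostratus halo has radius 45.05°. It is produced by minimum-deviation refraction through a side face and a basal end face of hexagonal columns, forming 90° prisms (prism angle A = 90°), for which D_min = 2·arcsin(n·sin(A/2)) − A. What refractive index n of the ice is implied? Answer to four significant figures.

Rearranging: n = sin((D_min + A)/2) / sin(A/2).
(D_min + A)/2 = (45.05° + 90°)/2 = 67.525°.
n = sin 67.525° / sin 45° = 0.9240 / 0.7071 = 1.3068.

1.307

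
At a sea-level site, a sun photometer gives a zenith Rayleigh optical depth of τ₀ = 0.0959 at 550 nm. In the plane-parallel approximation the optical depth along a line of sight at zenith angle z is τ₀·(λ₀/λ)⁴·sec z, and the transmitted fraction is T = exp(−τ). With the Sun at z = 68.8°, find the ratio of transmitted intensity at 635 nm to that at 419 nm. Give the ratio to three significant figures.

1.89

Airmass: sec 68.8° = 2.7653.
τ(635 nm) = 0.0959 × (550/635)⁴ × 2.7653 = 0.0959 × 0.5628 × 2.7653 = 0.1493.
τ(419 nm) = 0.0959 × (550/419)⁴ × 2.7653 = 0.0959 × 2.9689 × 2.7653 = 0.7873.
T(635)/T(419) = exp(τ_B − τ_A) = exp(0.6381) = 1.8928.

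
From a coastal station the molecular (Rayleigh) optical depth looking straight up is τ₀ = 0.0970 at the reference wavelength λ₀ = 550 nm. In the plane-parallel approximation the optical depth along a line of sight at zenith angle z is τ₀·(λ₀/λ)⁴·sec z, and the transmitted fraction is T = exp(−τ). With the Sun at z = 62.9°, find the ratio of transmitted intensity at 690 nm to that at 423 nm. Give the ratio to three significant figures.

Airmass: sec 62.9° = 2.1952.
τ(690 nm) = 0.0970 × (550/690)⁴ × 2.1952 = 0.0970 × 0.4037 × 2.1952 = 0.0860.
τ(423 nm) = 0.0970 × (550/423)⁴ × 2.1952 = 0.0970 × 2.8582 × 2.1952 = 0.6086.
T(690)/T(423) = exp(τ_B − τ_A) = exp(0.5226) = 1.6865.

1.69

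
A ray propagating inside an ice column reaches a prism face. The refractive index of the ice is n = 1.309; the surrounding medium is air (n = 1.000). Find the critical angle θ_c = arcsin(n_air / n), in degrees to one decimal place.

sin θ_c = n_air / n = 1.000 / 1.309 = 0.7639.
θ_c = arcsin(0.7639) = 49.81°.

49.8°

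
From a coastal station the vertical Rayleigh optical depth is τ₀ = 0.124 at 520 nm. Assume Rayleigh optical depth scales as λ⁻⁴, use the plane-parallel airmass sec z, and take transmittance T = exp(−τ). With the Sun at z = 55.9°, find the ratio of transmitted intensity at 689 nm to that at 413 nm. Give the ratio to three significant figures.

1.62

Airmass: sec 55.9° = 1.7837.
τ(689 nm) = 0.124 × (520/689)⁴ × 1.7837 = 0.124 × 0.3244 × 1.7837 = 0.0718.
τ(413 nm) = 0.124 × (520/413)⁴ × 1.7837 = 0.124 × 2.5131 × 1.7837 = 0.5558.
T(689)/T(413) = exp(τ_B − τ_A) = exp(0.4841) = 1.6227.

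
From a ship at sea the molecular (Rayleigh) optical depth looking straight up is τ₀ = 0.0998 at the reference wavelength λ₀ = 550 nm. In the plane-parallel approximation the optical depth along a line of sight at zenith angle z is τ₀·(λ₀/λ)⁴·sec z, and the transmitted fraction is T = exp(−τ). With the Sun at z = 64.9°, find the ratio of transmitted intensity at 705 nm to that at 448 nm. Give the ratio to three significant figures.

Airmass: sec 64.9° = 2.3574.
τ(705 nm) = 0.0998 × (550/705)⁴ × 2.3574 = 0.0998 × 0.3704 × 2.3574 = 0.0871.
τ(448 nm) = 0.0998 × (550/448)⁴ × 2.3574 = 0.0998 × 2.2716 × 2.3574 = 0.5344.
T(705)/T(448) = exp(τ_B − τ_A) = exp(0.4473) = 1.5641.

1.56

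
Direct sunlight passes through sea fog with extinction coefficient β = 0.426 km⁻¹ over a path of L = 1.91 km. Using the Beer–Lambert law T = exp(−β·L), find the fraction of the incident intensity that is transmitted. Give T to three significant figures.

0.443

τ = β·L = 0.426 × 1.91 = 0.8137.
T = exp(−0.8137) = 0.4432.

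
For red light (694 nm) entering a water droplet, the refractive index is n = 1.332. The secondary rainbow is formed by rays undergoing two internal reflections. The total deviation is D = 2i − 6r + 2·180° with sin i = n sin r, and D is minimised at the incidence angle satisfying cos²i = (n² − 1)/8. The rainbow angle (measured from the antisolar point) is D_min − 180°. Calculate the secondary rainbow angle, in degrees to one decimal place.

50.6°

cos²i = (1.77422 − 1)/8 = 0.09678; i = arccos(0.31109) = 71.875°.
sin r = sin 71.875°/1.332 = 0.71350; r = 45.520°.
D_min = 2·71.875° − 6·45.520° + 360° = 230.628°.
Rainbow angle = D_min − 180° = 50.628°.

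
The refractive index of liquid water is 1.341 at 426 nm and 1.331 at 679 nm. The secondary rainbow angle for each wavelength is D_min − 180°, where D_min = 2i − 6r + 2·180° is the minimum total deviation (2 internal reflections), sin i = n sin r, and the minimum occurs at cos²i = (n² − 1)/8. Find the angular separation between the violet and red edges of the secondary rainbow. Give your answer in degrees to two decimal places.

At 426 nm (n = 1.341): cos²i = 0.09979 → i = 71.586°, r = 45.034°, D_min = 232.966°, rainbow angle = 52.966°.
At 679 nm (n = 1.331): cos²i = 0.09645 → i = 71.907°, r = 45.575°, D_min = 230.365°, rainbow angle = 50.365°.
Angular width = |52.966° − 50.365°| = 2.601°.

2.60°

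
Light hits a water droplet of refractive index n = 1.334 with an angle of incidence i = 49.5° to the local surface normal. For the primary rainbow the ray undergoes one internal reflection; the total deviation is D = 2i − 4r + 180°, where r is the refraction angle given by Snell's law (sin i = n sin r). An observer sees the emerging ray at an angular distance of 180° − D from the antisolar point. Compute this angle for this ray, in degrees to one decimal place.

sin r = sin 49.5° / 1.334 = 0.7604/1.334 = 0.5700; r = 34.75°.
D = 2·49.5° − 4·34.75° + 180° = 99.00° − 139.01° + 180° = 139.99°.
Angle from antisolar point = 180° − D = 40.01°.

40.0°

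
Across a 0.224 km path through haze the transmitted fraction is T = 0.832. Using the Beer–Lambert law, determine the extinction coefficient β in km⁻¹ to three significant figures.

0.821 km⁻¹

Beer–Lambert: T = exp(−βL) ⇒ β = −ln(T)/L = −ln(0.832)/0.224 = 0.1839/0.224 = 0.8211 km⁻¹.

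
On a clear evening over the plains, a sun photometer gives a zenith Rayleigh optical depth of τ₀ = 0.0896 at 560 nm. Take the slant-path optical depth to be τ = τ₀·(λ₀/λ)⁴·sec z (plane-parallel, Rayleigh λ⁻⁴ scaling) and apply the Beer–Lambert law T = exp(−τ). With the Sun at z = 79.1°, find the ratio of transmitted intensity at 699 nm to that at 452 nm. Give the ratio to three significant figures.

Airmass: sec 79.1° = 5.2883.
τ(699 nm) = 0.0896 × (560/699)⁴ × 5.2883 = 0.0896 × 0.4119 × 5.2883 = 0.1952.
τ(452 nm) = 0.0896 × (560/452)⁴ × 5.2883 = 0.0896 × 2.3561 × 5.2883 = 1.1164.
T(699)/T(452) = exp(τ_B − τ_A) = exp(0.9212) = 2.5123.

2.51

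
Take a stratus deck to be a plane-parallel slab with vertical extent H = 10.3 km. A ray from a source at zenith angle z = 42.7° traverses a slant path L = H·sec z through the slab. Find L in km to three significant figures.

sec z = 1/cos 42.7° = 1.3607.
L = 10.3 × 1.3607 = 14.015 km.

14.0 km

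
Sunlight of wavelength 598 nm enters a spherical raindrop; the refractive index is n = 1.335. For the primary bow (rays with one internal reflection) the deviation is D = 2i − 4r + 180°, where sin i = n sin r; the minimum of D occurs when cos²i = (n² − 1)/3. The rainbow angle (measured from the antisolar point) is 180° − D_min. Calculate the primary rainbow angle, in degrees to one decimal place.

cos²i = (1.78222 − 1)/3 = 0.26074; i = arccos(0.51063) = 59.294°.
sin r = sin 59.294°/1.335 = 0.64405; r = 40.094°.
D_min = 2·59.294° − 4·40.094° + 180° = 138.212°.
Rainbow angle = 180° − D_min = 41.788°.

41.8°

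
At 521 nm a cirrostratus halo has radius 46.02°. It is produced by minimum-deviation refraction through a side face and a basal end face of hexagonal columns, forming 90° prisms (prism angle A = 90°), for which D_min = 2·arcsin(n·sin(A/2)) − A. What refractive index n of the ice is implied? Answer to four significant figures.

1.311

Rearranging: n = sin((D_min + A)/2) / sin(A/2).
(D_min + A)/2 = (46.02° + 90°)/2 = 68.010°.
n = sin 68.010° / sin 45° = 0.9272 / 0.7071 = 1.3113.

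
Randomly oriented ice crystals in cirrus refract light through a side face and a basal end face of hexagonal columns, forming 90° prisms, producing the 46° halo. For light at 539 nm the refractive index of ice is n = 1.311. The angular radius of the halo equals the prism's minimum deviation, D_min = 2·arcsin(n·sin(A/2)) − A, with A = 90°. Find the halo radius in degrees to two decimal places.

45.95°

n·sin(A/2) = 1.311 × sin 45° = 1.311 × 0.7071 = 0.9270.
D_min = 2·arcsin(0.9270) − 90° = 2 × 67.974° − 90° = 45.949°.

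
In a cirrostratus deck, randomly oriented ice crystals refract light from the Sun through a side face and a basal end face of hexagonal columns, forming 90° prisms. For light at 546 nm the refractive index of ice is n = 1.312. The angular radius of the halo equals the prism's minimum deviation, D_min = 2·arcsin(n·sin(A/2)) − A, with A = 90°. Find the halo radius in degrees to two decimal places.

46.17°

n·sin(A/2) = 1.312 × sin 45° = 1.312 × 0.7071 = 0.9277.
D_min = 2·arcsin(0.9277) − 90° = 2 × 68.083° − 90° = 46.166°.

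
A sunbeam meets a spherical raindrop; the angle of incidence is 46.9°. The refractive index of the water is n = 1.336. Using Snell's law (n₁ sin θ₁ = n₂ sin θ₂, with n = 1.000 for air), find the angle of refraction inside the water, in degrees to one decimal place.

33.1°

Snell: sin θ_r = sin θ_i / n = sin 46.9° / 1.336 = 0.7302 / 1.336 = 0.5465.
θ_r = arcsin(0.5465) = 33.13°.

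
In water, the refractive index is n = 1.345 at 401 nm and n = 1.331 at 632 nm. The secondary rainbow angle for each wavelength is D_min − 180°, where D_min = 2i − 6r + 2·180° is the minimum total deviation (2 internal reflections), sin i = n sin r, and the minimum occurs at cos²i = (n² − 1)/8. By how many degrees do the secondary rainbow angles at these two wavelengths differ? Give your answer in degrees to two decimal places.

3.62°

At 401 nm (n = 1.345): cos²i = 0.10113 → i = 71.458°, r = 44.821°, D_min = 233.987°, rainbow angle = 53.987°.
At 632 nm (n = 1.331): cos²i = 0.09645 → i = 71.907°, r = 45.575°, D_min = 230.365°, rainbow angle = 50.365°.
Angular width = |53.987° − 50.365°| = 3.622°.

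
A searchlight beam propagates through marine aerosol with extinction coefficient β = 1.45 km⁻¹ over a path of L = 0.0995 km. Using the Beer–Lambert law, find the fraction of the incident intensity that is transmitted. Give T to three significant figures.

τ = β·L = 1.45 × 0.0995 = 0.1443.
T = exp(−0.1443) = 0.8656.

0.866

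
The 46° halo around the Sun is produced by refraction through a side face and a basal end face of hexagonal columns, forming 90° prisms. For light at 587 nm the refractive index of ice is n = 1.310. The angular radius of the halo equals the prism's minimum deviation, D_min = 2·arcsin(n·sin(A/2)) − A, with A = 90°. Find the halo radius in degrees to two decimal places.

45.73°

n·sin(A/2) = 1.310 × sin 45° = 1.310 × 0.7071 = 0.9263.
D_min = 2·arcsin(0.9263) − 90° = 2 × 67.867° − 90° = 45.733°.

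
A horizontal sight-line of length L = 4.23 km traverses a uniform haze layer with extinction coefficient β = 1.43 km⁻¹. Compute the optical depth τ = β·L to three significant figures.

6.05

τ = β·L = 1.43 × 4.23 = 6.0489.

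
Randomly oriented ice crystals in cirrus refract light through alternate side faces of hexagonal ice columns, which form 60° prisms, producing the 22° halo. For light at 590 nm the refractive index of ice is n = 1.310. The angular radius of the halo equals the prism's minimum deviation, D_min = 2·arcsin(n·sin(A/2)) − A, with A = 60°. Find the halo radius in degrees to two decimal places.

n·sin(A/2) = 1.310 × sin 30° = 1.310 × 0.5000 = 0.6550.
D_min = 2·arcsin(0.6550) − 60° = 2 × 40.920° − 60° = 21.839°.

21.84°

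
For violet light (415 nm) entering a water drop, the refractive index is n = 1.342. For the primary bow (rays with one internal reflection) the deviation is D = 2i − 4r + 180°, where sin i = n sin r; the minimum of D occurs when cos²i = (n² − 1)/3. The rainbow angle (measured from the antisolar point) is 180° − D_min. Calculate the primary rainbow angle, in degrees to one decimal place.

cos²i = (1.80096 − 1)/3 = 0.26699; i = arccos(0.51671) = 58.888°.
sin r = sin 58.888°/1.342 = 0.63797; r = 39.641°.
D_min = 2·58.888° − 4·39.641° + 180° = 139.213°.
Rainbow angle = 180° − D_min = 40.787°.

40.8°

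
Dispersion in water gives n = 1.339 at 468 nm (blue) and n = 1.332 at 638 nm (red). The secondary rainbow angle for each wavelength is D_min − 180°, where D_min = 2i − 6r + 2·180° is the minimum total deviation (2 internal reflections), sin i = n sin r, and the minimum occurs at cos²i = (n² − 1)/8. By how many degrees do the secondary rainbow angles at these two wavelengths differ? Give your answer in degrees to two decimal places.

At 468 nm (n = 1.339): cos²i = 0.09912 → i = 71.650°, r = 45.141°, D_min = 232.451°, rainbow angle = 52.451°.
At 638 nm (n = 1.332): cos²i = 0.09678 → i = 71.875°, r = 45.520°, D_min = 230.628°, rainbow angle = 50.628°.
Angular width = |52.451° − 50.628°| = 1.823°.

1.82°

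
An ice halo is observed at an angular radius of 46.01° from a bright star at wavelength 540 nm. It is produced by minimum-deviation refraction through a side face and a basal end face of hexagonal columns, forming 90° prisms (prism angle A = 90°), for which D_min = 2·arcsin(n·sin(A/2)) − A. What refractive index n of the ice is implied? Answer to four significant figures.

1.311

Rearranging: n = sin((D_min + A)/2) / sin(A/2).
(D_min + A)/2 = (46.01° + 90°)/2 = 68.005°.
n = sin 68.005° / sin 45° = 0.9272 / 0.7071 = 1.3113.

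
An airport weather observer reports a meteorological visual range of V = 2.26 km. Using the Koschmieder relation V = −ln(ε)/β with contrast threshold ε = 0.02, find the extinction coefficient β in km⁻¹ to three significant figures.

β = −ln(0.02) / V = 3.912 / 2.26 = 1.7310 km⁻¹.

1.73 km⁻¹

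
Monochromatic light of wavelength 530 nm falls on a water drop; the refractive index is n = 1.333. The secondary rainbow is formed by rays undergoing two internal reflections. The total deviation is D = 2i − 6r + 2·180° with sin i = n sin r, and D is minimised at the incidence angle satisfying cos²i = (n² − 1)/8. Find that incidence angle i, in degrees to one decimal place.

71.8°

cos²i = (1.333² − 1)/8 = (1.77689 − 1)/8 = 0.09711.
cos i = 0.31163, so i = 71.843°.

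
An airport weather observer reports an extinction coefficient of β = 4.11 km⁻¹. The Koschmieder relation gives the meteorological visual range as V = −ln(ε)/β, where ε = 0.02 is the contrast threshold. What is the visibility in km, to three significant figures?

0.952 km

V = −ln(0.02) / 4.11 = 3.912 / 4.11 = 0.9518 km.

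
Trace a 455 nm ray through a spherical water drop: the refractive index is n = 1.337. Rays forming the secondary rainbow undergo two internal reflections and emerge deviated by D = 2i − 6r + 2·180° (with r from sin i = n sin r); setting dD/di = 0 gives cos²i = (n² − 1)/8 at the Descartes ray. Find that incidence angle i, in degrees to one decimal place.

71.7°

cos²i = (1.337² − 1)/8 = (1.78757 − 1)/8 = 0.09845.
cos i = 0.31376, so i = 71.714°.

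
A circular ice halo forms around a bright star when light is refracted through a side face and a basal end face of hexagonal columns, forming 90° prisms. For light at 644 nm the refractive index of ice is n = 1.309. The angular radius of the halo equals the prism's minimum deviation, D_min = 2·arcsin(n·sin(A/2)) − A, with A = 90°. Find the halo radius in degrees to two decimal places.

n·sin(A/2) = 1.309 × sin 45° = 1.309 × 0.7071 = 0.9256.
D_min = 2·arcsin(0.9256) − 90° = 2 × 67.759° − 90° = 45.519°.

45.52°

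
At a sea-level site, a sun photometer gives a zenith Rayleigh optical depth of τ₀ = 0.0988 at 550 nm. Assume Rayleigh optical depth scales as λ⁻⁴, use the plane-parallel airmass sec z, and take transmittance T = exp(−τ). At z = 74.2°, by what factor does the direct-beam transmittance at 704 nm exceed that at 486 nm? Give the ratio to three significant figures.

1.58

Airmass: sec 74.2° = 3.6727.
τ(704 nm) = 0.0988 × (550/704)⁴ × 3.6727 = 0.0988 × 0.3725 × 3.6727 = 0.1352.
τ(486 nm) = 0.0988 × (550/486)⁴ × 3.6727 = 0.0988 × 1.6402 × 3.6727 = 0.5952.
T(704)/T(486) = exp(τ_B − τ_A) = exp(0.4600) = 1.5841.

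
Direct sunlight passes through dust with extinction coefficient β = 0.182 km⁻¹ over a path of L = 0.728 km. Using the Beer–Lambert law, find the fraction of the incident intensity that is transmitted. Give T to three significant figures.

0.876

τ = β·L = 0.182 × 0.728 = 0.1325.
T = exp(−0.1325) = 0.8759.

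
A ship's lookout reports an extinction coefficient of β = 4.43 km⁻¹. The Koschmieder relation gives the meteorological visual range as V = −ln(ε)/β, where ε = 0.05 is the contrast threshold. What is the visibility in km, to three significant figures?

0.676 km

V = −ln(0.05) / 4.43 = 2.996 / 4.43 = 0.6762 km.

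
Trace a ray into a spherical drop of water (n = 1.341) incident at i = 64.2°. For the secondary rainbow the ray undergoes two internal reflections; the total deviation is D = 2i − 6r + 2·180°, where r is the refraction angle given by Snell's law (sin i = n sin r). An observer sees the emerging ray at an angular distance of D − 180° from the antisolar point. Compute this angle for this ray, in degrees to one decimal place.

sin r = sin 64.2° / 1.341 = 0.9003/1.341 = 0.6714; r = 42.17°.
D = 2·64.2° − 6·42.17° + 2·180° = 128.40° − 253.04° + 360° = 235.36°.
Angle from antisolar point = D − 180° = 55.36°.

55.4°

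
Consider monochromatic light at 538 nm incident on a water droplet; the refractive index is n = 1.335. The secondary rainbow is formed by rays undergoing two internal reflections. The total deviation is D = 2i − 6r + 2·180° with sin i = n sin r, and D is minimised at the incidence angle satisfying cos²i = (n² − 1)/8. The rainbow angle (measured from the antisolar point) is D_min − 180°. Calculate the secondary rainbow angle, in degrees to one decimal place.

51.4°

cos²i = (1.78222 − 1)/8 = 0.09778; i = arccos(0.31269) = 71.778°.
sin r = sin 71.778°/1.335 = 0.71150; r = 45.357°.
D_min = 2·71.778° − 6·45.357° + 360° = 231.414°.
Rainbow angle = D_min − 180° = 51.414°.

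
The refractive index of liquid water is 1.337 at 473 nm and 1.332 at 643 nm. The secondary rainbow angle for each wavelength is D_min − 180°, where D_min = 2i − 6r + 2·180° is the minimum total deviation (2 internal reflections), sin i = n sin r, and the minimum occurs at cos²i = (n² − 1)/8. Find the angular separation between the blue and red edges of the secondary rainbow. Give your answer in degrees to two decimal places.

At 473 nm (n = 1.337): cos²i = 0.09845 → i = 71.714°, r = 45.249°, D_min = 231.934°, rainbow angle = 51.934°.
At 643 nm (n = 1.332): cos²i = 0.09678 → i = 71.875°, r = 45.520°, D_min = 230.628°, rainbow angle = 50.628°.
Angular width = |51.934° − 50.628°| = 1.305°.

1.31°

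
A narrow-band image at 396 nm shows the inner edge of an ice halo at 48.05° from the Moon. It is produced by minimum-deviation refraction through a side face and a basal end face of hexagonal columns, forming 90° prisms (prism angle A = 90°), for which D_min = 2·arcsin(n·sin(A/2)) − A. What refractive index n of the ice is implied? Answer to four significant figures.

1.321

Rearranging: n = sin((D_min + A)/2) / sin(A/2).
(D_min + A)/2 = (48.05° + 90°)/2 = 69.025°.
n = sin 69.025° / sin 45° = 0.9337 / 0.7071 = 1.3205.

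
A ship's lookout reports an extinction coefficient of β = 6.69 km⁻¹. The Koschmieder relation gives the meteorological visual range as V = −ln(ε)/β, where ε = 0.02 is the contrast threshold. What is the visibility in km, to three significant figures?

V = −ln(0.02) / 6.69 = 3.912 / 6.69 = 0.5848 km.

0.585 km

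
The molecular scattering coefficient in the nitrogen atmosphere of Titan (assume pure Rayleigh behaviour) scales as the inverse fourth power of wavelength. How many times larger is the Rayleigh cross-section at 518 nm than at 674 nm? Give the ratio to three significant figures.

Rayleigh scattering ∝ λ⁻⁴, so the ratio of coefficients is the inverse fourth power of the wavelength ratio.
σ(518)/σ(674) = (674/518)⁴ = (1.3012)⁴ = 2.866.

2.87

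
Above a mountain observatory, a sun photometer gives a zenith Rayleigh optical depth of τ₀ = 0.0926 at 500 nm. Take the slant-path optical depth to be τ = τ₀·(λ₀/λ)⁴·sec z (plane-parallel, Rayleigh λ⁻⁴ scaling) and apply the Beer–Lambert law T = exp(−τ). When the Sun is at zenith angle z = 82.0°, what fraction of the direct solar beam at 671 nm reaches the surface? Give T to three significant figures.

0.815

sec 82.0° = 7.1853.
τ = 0.0926 × (500/671)⁴ × 7.1853 = 0.0926 × 0.3083 × 7.1853 = 0.2051.
T = exp(−0.2051) = 0.8145.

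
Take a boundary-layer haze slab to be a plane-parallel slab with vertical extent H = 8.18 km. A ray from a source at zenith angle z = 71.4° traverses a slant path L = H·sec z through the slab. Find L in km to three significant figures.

sec z = 1/cos 71.4° = 3.1352.
L = 8.18 × 3.1352 = 25.646 km.

25.6 km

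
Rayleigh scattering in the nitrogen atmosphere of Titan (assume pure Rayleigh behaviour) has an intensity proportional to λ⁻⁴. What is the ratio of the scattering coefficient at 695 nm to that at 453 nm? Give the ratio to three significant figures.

Rayleigh scattering ∝ λ⁻⁴, so the ratio of coefficients is the inverse fourth power of the wavelength ratio.
σ(695)/σ(453) = (453/695)⁴ = (0.6518)⁴ = 0.1805.

0.180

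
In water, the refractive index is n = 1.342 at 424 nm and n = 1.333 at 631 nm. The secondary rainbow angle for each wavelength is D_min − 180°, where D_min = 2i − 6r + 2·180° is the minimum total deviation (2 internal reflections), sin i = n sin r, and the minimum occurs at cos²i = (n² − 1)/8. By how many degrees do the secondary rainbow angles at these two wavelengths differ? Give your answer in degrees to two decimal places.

At 424 nm (n = 1.342): cos²i = 0.10012 → i = 71.554°, r = 44.981°, D_min = 233.222°, rainbow angle = 53.222°.
At 631 nm (n = 1.333): cos²i = 0.09711 → i = 71.843°, r = 45.466°, D_min = 230.891°, rainbow angle = 50.891°.
Angular width = |53.222° − 50.891°| = 2.331°.

2.33°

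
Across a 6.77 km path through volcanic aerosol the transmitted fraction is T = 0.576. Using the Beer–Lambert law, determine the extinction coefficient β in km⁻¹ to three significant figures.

0.0815 km⁻¹

Beer–Lambert: T = exp(−βL) ⇒ β = −ln(T)/L = −ln(0.576)/6.77 = 0.5516/6.77 = 0.08148 km⁻¹.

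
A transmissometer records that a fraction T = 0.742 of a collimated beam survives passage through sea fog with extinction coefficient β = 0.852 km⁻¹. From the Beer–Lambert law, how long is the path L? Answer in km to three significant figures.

0.350 km

Beer–Lambert: T = exp(−βL) ⇒ L = −ln(T)/β = −ln(0.742)/0.852 = 0.2984/0.852 = 0.3502 km.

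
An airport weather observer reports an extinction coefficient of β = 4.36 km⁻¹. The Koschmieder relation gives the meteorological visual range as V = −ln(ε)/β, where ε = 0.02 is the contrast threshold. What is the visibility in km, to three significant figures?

0.897 km

V = −ln(0.02) / 4.36 = 3.912 / 4.36 = 0.8973 km.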